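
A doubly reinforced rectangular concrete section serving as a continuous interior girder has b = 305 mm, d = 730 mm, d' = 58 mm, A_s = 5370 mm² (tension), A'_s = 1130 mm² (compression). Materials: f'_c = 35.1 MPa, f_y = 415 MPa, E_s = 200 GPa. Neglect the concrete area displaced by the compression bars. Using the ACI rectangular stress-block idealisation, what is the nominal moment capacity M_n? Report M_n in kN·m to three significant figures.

M_n ≈ 1430 kN·m

Assume both tension and compression steel yield.
Net tension couple steel: A_s − A'_s = 4240 mm².
a = (A_s − A'_s) f_y / (0.85 f'_c b) = 1759600/(0.85 × 35.1 × 305) = 193.37 mm.
c = a/β₁ = 193.37/0.799 = 242.02 mm; ε'_s = 0.003(c − d')/c = 0.0023 ≥ f_y/E_s = 0.0021, so compression steel does yield.
M_n = (A_s − A'_s) f_y (d − a/2) + A'_s f_y (d − d') = [1759600 × (730 − 96.685) + 468950 × (730 − 58)] × 10⁻⁶ = 1114.38 + 315.13 = 1429.51 kN·m.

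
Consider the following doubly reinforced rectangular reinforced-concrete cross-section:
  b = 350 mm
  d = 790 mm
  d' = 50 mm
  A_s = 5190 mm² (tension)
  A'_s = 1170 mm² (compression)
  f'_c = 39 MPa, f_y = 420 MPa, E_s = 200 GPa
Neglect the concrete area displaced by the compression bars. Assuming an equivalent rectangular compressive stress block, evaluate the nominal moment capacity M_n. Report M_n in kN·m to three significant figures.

M_n ≈ 1570 kN·m

Assume both tension and compression steel yield.
Net tension couple steel: A_s − A'_s = 4020 mm².
a = (A_s − A'_s) f_y / (0.85 f'_c b) = 1688400/(0.85 × 39 × 350) = 145.52 mm.
c = a/β₁ = 145.52/0.771 = 188.74 mm; ε'_s = 0.003(c − d')/c = 0.0022 ≥ f_y/E_s = 0.0021, so compression steel does yield.
M_n = (A_s − A'_s) f_y (d − a/2) + A'_s f_y (d − d') = [1688400 × (790 − 72.76) + 491400 × (790 − 50)] × 10⁻⁶ = 1210.99 + 363.64 = 1574.63 kN·m.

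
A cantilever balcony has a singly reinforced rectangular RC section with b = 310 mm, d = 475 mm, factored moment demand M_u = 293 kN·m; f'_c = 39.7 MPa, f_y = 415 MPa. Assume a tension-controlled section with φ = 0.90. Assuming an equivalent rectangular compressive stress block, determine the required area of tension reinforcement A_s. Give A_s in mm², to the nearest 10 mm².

M_n = M_u/φ = 293/0.90 = 325.556 kN·m.
With M_n = 0.85 f'_c a b (d − a/2), solve the quadratic for a:
a = d − √(d² − 2M_n/(0.85 f'_c b)) = 475 − √(475² − 2 × 325.556×10⁶/(0.85 × 39.7 × 310)) = 70.79 mm.
A_s = 0.85 f'_c a b / f_y = 0.85 × 39.7 × 70.79 × 310 / 415 = 1784.4 mm².

A_s ≈ 1780 mm²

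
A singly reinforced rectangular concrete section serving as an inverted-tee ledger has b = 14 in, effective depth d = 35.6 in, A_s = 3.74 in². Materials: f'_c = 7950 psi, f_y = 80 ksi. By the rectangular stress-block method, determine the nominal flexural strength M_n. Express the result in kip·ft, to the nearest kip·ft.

M_n ≈ 848 kip·ft

T = A_s f_y = 3.74 × 80 = 299.2 kips.
a = T/(0.85 f'_c b) = 299.2/(0.85 × 7.95 × 14) = 3.163 in.
M_n = T(d − a/2) = 299.2 × (35.6 − 1.5815) = 10178.3 kip·in = 10178.3/12 = 848.19 kip·ft.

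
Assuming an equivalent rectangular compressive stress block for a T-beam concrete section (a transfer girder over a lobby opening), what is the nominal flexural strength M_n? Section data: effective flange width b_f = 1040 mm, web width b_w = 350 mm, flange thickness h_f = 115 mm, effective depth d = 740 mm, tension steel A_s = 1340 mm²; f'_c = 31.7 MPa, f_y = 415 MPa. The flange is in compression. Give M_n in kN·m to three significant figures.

Tension: T = A_s f_y = 1340 × 415 = 556100 N.
Try a within the flange: a = T/(0.85 f'_c b_f) = 556100/(0.85 × 31.7 × 1040) = 19.84 mm.
Since a = 19.84 ≤ h_f = 115 mm, the stress block lies entirely in the flange; analyse as a rectangular beam of width b_f.
M_n = T(d − a/2) = 556100 × (740 − 9.92) = 406.00 × 10⁶ N·mm.
M_n = 406.00 kN·m.

M_n ≈ 406 kN·m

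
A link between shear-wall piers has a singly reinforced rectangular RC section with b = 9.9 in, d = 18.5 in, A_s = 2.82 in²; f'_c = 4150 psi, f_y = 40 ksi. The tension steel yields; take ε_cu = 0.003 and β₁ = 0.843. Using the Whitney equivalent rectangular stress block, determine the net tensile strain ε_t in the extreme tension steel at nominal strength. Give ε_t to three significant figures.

a = A_s f_y/(0.85 f'_c b) = 3.230 in.
β₁ = 0.843, so c = a/β₁ = 3.230/0.843 = 3.832 in.
From the linear strain diagram with ε_cu = 0.003: ε_t = 0.003 (d − c)/c = 0.003 × (18.5 − 3.832)/3.832 = 0.0115.
Since ε_t ≥ 0.005, the section is tension-controlled.

ε_t ≈ 0.0115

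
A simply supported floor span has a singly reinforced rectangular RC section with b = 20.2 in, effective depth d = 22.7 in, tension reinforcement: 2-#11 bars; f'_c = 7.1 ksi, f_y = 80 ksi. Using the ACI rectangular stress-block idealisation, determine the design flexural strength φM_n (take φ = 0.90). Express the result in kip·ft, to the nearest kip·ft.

φM_n ≈ 406 kip·ft

A_s = 2 × 1.56 = 3.12 in².
T = A_s f_y = 3.12 × 80 = 249.6 kips.
a = T/(0.85 f'_c b) = 249.6/(0.85 × 7.1 × 20.2) = 2.047 in.
M_n = T(d − a/2) = 249.6 × (22.7 − 1.0235) = 5410.5 kip·in = 5410.5/12 = 450.88 kip·ft.
φM_n = 0.90 × 450.88 = 405.79 kip·ft.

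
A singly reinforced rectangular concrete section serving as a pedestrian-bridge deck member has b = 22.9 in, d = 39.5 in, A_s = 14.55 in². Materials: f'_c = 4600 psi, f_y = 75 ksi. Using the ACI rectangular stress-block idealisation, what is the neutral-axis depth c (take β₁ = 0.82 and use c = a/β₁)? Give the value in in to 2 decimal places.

T = A_s f_y = 14.55 × 75 = 1091.25 kips.
a = T/(0.85 f'_c b) = 1091.25/(0.85 × 4.6 × 22.9) = 12.1874 in.
With β₁ = 0.82, c = a/β₁ = 12.1874/0.82 = 14.86 in.

c ≈ 14.86 in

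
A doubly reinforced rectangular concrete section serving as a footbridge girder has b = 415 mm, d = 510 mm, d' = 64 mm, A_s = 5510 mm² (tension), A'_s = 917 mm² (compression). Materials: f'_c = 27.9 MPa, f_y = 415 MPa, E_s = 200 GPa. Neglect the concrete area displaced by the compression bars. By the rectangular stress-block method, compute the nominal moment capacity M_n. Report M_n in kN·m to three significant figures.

M_n ≈ 957 kN·m

Assume both tension and compression steel yield.
Net tension couple steel: A_s − A'_s = 4593 mm².
a = (A_s − A'_s) f_y / (0.85 f'_c b) = 1906095/(0.85 × 27.9 × 415) = 193.67 mm.
c = a/β₁ = 193.67/0.85 = 227.85 mm; ε'_s = 0.003(c − d')/c = 0.0022 ≥ f_y/E_s = 0.0021, so compression steel does yield.
M_n = (A_s − A'_s) f_y (d − a/2) + A'_s f_y (d − d') = [1906095 × (510 − 96.835) + 380555 × (510 − 64)] × 10⁻⁶ = 787.53 + 169.73 = 957.26 kN·m.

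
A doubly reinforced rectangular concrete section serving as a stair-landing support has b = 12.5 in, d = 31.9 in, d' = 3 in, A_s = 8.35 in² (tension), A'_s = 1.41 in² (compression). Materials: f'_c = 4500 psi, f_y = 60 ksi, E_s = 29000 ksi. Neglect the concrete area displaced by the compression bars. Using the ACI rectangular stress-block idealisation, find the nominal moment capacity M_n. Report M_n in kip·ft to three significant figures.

Assume both steels yield.
a = (A_s − A'_s) f_y/(0.85 f'_c b) = (8.35 − 1.41) × 60/(0.85 × 4.5 × 12.5) = 8.709 in.
c = a/β₁ = 8.709/0.825 = 10.556 in; ε'_s = 0.003(c − d')/c = 0.0021 ≥ ε_y = 0.0021, so the compression steel yields.
M_n = (A_s − A'_s) f_y (d − a/2) + A'_s f_y (d − d') = 416.4 × (31.9 − 4.3545) + 84.6 × (31.9 − 3) = 11469.9 + 2444.9 = 13914.8 kip·in = 13914.8/12 = 1159.57 kip·ft.

M_n ≈ 1160 kip·ft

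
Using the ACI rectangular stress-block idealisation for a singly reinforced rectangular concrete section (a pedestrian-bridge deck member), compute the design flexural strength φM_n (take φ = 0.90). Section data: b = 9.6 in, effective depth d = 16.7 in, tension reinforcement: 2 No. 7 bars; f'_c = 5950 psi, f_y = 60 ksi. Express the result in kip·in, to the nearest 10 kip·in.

A_s = 2 × 0.6 = 1.2 in².
T = A_s f_y = 1.2 × 60 = 72 kips.
a = T/(0.85 f'_c b) = 72/(0.85 × 5.95 × 9.6) = 1.483 in.
M_n = T(d − a/2) = 72 × (16.7 − 0.7415) = 1149.0 kip·in.
φM_n = 0.90 × 1149.0 = 1034.1 kip·in.

φM_n ≈ 1030 kip·in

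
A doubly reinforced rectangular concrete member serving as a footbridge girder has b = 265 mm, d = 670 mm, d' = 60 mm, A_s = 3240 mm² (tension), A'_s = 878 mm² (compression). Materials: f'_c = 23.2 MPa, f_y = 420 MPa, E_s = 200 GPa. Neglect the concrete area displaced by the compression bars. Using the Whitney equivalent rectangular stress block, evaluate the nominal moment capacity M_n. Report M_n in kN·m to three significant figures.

Assume both tension and compression steel yield.
Net tension couple steel: A_s − A'_s = 2362 mm².
a = (A_s − A'_s) f_y / (0.85 f'_c b) = 992040/(0.85 × 23.2 × 265) = 189.84 mm.
c = a/β₁ = 189.84/0.85 = 223.34 mm; ε'_s = 0.003(c − d')/c = 0.0022 ≥ f_y/E_s = 0.0021, so compression steel does yield.
M_n = (A_s − A'_s) f_y (d − a/2) + A'_s f_y (d − d') = [992040 × (670 − 94.92) + 368760 × (670 − 60)] × 10⁻⁶ = 570.50 + 224.94 = 795.44 kN·m.

M_n ≈ 795 kN·m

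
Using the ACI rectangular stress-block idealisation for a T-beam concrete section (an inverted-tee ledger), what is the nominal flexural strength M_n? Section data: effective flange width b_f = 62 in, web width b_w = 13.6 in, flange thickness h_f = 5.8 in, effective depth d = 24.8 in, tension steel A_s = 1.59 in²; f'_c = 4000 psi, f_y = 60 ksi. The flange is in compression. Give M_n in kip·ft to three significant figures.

Tension: T = A_s f_y = 1.59 × 60 = 95.4 kips.
Try a within the flange: a = T/(0.85 f'_c b_f) = 95.4/(0.85 × 4 × 62) = 0.453 in.
Since a = 0.453 ≤ h_f = 5.8 in, the stress block lies entirely in the flange; analyse as a rectangular beam of width b_f.
M_n = T(d − a/2) = 95.4 × (24.8 − 0.2265) = 2344.3 kip·in.
M_n = 2344.3/12 = 195.36 kip·ft.

M_n ≈ 195 kip·ft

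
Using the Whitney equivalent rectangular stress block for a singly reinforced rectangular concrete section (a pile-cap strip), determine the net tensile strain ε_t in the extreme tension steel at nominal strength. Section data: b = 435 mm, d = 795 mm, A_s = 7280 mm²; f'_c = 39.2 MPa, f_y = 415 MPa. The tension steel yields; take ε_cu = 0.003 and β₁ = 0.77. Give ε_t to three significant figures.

a = A_s f_y/(0.85 f'_c b) = 208.44 mm.
β₁ = 0.77, so c = a/β₁ = 208.44/0.77 = 270.70 mm.
From the linear strain diagram with ε_cu = 0.003: ε_t = 0.003 (d − c)/c = 0.003 × (795 − 270.70)/270.70 = 0.00581.
Since ε_t ≥ 0.005, the section is tension-controlled.

ε_t ≈ 0.00581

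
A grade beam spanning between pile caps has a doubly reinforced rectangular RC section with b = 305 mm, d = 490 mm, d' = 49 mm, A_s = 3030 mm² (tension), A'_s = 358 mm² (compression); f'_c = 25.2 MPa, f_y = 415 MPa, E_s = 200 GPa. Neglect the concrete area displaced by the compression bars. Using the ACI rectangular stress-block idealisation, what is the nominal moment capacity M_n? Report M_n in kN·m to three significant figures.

M_n ≈ 515 kN·m

Assume both tension and compression steel yield.
Net tension couple steel: A_s − A'_s = 2672 mm².
a = (A_s − A'_s) f_y / (0.85 f'_c b) = 1108880/(0.85 × 25.2 × 305) = 169.73 mm.
c = a/β₁ = 169.73/0.85 = 199.68 mm; ε'_s = 0.003(c − d')/c = 0.0023 ≥ f_y/E_s = 0.0021, so compression steel does yield.
M_n = (A_s − A'_s) f_y (d − a/2) + A'_s f_y (d − d') = [1108880 × (490 − 84.865) + 148570 × (490 − 49)] × 10⁻⁶ = 449.25 + 65.52 = 514.77 kN·m.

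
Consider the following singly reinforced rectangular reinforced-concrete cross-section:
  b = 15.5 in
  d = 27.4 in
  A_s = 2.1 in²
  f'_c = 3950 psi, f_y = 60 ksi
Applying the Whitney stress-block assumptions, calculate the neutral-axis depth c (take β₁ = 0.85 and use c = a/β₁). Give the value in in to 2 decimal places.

T = A_s f_y = 2.1 × 60 = 126 kips.
a = T/(0.85 f'_c b) = 126/(0.85 × 3.95 × 15.5) = 2.4212 in.
With β₁ = 0.85, c = a/β₁ = 2.4212/0.85 = 2.85 in.

c ≈ 2.85 in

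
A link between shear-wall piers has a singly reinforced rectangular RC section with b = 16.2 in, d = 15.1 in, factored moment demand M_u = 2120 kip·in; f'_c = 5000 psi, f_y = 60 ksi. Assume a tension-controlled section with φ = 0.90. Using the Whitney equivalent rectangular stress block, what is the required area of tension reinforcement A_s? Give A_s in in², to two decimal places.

A_s ≈ 2.83 in²

M_n = M_u/φ = 2120/0.90 = 2355.56 kip·in.
From M_n = 0.85 f'_c a b (d − a/2):
a = d − √(d² − 2M_n/(0.85 f'_c b)) = 15.1 − √(15.1² − 2 × 2355.56/(0.85 × 5 × 16.2)) = 2.467 in.
A_s = 0.85 f'_c a b / f_y = 0.85 × 5 × 2.467 × 16.2 / 60 = 2.831 in².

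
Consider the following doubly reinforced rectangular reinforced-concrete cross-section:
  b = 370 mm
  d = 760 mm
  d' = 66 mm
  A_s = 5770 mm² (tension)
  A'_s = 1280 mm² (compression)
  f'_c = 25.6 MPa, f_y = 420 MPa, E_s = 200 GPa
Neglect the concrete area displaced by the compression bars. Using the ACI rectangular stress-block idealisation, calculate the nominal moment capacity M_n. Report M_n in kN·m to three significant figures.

Assume both tension and compression steel yield.
Net tension couple steel: A_s − A'_s = 4490 mm².
a = (A_s − A'_s) f_y / (0.85 f'_c b) = 1885800/(0.85 × 25.6 × 370) = 234.23 mm.
c = a/β₁ = 234.23/0.85 = 275.56 mm; ε'_s = 0.003(c − d')/c = 0.0023 ≥ f_y/E_s = 0.0021, so compression steel does yield.
M_n = (A_s − A'_s) f_y (d − a/2) + A'_s f_y (d − d') = [1885800 × (760 − 117.115) + 537600 × (760 − 66)] × 10⁻⁶ = 1212.35 + 373.09 = 1585.44 kN·m.

M_n ≈ 1590 kN·m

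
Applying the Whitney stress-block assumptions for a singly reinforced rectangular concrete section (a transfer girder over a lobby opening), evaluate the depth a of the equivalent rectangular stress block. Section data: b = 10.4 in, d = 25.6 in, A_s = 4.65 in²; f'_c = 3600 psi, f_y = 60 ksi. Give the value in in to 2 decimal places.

T = A_s f_y = 4.65 × 60 = 279 kips.
a = T/(0.85 f'_c b) = 279/(0.85 × 3.6 × 10.4) = 8.77 in.

a ≈ 8.77 in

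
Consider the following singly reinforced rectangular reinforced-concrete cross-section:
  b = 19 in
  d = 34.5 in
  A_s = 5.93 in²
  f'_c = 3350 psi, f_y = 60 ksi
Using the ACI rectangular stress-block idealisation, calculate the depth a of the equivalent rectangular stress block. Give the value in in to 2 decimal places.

T = A_s f_y = 5.93 × 60 = 355.8 kips.
a = T/(0.85 f'_c b) = 355.8/(0.85 × 3.35 × 19) = 6.58 in.

a ≈ 6.58 in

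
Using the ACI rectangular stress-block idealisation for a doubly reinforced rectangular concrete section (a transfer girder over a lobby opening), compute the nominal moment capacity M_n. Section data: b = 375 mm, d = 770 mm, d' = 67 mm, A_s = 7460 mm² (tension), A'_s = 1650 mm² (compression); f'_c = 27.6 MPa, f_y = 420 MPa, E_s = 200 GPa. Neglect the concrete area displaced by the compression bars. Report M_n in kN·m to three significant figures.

M_n ≈ 2030 kN·m

Assume both tension and compression steel yield.
Net tension couple steel: A_s − A'_s = 5810 mm².
a = (A_s − A'_s) f_y / (0.85 f'_c b) = 2440200/(0.85 × 27.6 × 375) = 277.37 mm.
c = a/β₁ = 277.37/0.85 = 326.32 mm; ε'_s = 0.003(c − d')/c = 0.0024 ≥ f_y/E_s = 0.0021, so compression steel does yield.
M_n = (A_s − A'_s) f_y (d − a/2) + A'_s f_y (d − d') = [2440200 × (770 − 138.685) + 693000 × (770 − 67)] × 10⁻⁶ = 1540.53 + 487.18 = 2027.71 kN·m.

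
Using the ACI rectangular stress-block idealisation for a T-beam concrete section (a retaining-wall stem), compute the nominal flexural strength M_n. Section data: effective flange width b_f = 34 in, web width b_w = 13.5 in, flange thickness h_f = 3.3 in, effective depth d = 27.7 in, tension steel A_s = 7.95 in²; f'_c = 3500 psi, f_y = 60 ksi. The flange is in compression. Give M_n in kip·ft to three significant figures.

M_n ≈ 995 kip·ft

Tension: T = A_s f_y = 7.95 × 60 = 477 kips.
Try a within the flange: a = T/(0.85 f'_c b_f) = 477/(0.85 × 3.5 × 34) = 4.716 in.
a = 4.716 > h_f = 3.3 in: the block extends into the web. Split into flange-overhang and web parts.
C_f = 0.85 f'_c (b_f − b_w) h_f = 0.85 × 3.5 × (34 − 13.5) × 3.3 = 201.3 kips.
Remaining web compression depth: a_w = (T − C_f)/(0.85 f'_c b_w) = (477 − 201.3)/(0.85 × 3.5 × 13.5) = 6.865 in.
M_n = C_f(d − h_f/2) + (T − C_f)(d − a_w/2) = 201.3 × (27.7 − 1.65) + 275.7 × (27.7 − 3.4325) = 5243.9 + 6690.5 = 11934.4 kip·in.
M_n = 11934.4/12 = 994.53 kip·ft.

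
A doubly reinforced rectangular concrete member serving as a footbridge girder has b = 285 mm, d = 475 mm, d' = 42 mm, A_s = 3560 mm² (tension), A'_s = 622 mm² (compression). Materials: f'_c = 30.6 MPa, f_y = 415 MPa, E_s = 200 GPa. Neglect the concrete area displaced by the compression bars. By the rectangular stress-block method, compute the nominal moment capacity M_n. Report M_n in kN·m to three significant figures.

M_n ≈ 591 kN·m

Assume both tension and compression steel yield.
Net tension couple steel: A_s − A'_s = 2938 mm².
a = (A_s − A'_s) f_y / (0.85 f'_c b) = 1219270/(0.85 × 30.6 × 285) = 164.48 mm.
c = a/β₁ = 164.48/0.831 = 197.93 mm; ε'_s = 0.003(c − d')/c = 0.0024 ≥ f_y/E_s = 0.0021, so compression steel does yield.
M_n = (A_s − A'_s) f_y (d − a/2) + A'_s f_y (d − d') = [1219270 × (475 − 82.24) + 258130 × (475 − 42)] × 10⁻⁶ = 478.88 + 111.77 = 590.65 kN·m.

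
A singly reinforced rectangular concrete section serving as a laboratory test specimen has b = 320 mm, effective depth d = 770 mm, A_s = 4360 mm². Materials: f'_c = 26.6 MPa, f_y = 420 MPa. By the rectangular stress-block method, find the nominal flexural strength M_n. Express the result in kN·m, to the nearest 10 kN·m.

T = A_s f_y = 4360 × 420 = 1831200 N = 1831.2 kN.
From C = T: a = T/(0.85 f'_c b) = 1831200/(0.85 × 26.6 × 320) = 253.10 mm.
M_n = T(d − a/2) = 1831.2 kN × (770 − 126.55) mm = 1178.29 kN·m.

M_n ≈ 1180 kN·m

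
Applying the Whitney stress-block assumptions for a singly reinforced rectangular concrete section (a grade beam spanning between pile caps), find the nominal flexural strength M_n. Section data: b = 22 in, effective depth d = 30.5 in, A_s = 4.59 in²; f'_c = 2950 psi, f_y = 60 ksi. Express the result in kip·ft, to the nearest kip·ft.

M_n ≈ 643 kip·ft

T = A_s f_y = 4.59 × 60 = 275.4 kips.
a = T/(0.85 f'_c b) = 275.4/(0.85 × 2.95 × 22) = 4.992 in.
M_n = T(d − a/2) = 275.4 × (30.5 − 2.496) = 7712.3 kip·in = 7712.3/12 = 642.69 kip·ft.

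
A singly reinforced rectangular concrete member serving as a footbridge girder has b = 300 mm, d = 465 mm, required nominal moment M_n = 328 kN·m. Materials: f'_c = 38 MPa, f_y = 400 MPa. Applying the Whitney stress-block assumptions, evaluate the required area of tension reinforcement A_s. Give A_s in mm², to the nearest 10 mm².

A_s ≈ 1930 mm²

With M_n = 0.85 f'_c a b (d − a/2), solve the quadratic for a:
a = d − √(d² − 2M_n/(0.85 f'_c b)) = 465 − √(465² − 2 × 328×10⁶/(0.85 × 38 × 300)) = 79.61 mm.
A_s = 0.85 f'_c a b / f_y = 0.85 × 38 × 79.61 × 300 / 400 = 1928.6 mm².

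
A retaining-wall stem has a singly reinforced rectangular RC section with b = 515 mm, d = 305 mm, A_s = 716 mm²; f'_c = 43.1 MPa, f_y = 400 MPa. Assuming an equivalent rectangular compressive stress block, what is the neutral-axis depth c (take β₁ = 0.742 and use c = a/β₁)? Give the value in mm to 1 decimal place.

T = A_s f_y = 716 × 400 = 286400 N = 286.4 kN.
Setting C = 0.85 f'_c a b equal to T: a = 286400/(0.85 × 43.1 × 515) = 15.180 mm.
With β₁ = 0.742, c = a/β₁ = 15.180/0.742 = 20.5 mm.

c ≈ 20.5 mm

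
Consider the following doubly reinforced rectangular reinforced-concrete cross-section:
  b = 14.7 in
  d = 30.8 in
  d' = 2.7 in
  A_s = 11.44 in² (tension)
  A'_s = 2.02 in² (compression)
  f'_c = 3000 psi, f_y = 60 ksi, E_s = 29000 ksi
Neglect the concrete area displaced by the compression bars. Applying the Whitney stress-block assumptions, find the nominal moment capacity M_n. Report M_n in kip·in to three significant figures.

M_n ≈ 16600 kip·in

Assume both steels yield.
a = (A_s − A'_s) f_y/(0.85 f'_c b) = (11.44 − 2.02) × 60/(0.85 × 3 × 14.7) = 15.078 in.
c = a/β₁ = 15.078/0.85 = 17.739 in; ε'_s = 0.003(c − d')/c = 0.0025 ≥ ε_y = 0.0021, so the compression steel yields.
M_n = (A_s − A'_s) f_y (d − a/2) + A'_s f_y (d − d') = 565.2 × (30.8 − 7.539) + 121.2 × (30.8 − 2.7) = 13147.1 + 3405.7 = 16552.8 kip·in.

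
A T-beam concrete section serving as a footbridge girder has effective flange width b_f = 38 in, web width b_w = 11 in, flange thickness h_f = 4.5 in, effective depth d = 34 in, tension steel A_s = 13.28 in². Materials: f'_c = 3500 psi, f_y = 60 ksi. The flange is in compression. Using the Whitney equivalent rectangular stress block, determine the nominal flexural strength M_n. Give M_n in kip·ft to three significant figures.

M_n ≈ 1950 kip·ft

Tension: T = A_s f_y = 13.28 × 60 = 796.8 kips.
Try a within the flange: a = T/(0.85 f'_c b_f) = 796.8/(0.85 × 3.5 × 38) = 7.048 in.
a = 7.048 > h_f = 4.5 in: the block extends into the web. Split into flange-overhang and web parts.
C_f = 0.85 f'_c (b_f − b_w) h_f = 0.85 × 3.5 × (38 − 11) × 4.5 = 361.5 kips.
Remaining web compression depth: a_w = (T − C_f)/(0.85 f'_c b_w) = (796.8 − 361.5)/(0.85 × 3.5 × 11) = 13.302 in.
M_n = C_f(d − h_f/2) + (T − C_f)(d − a_w/2) = 361.5 × (34 − 2.25) + 435.3 × (34 − 6.651) = 11477.6 + 11905.0 = 23382.6 kip·in.
M_n = 23382.6/12 = 1948.55 kip·ft.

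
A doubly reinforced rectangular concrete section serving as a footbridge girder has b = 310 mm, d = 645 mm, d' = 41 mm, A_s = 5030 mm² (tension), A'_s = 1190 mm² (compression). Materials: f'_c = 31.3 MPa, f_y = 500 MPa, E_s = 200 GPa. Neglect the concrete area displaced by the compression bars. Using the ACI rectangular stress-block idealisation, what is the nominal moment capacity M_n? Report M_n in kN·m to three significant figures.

Assume both tension and compression steel yield.
Net tension couple steel: A_s − A'_s = 3840 mm².
a = (A_s − A'_s) f_y / (0.85 f'_c b) = 1920000/(0.85 × 31.3 × 310) = 232.80 mm.
c = a/β₁ = 232.80/0.826 = 281.84 mm; ε'_s = 0.003(c − d')/c = 0.0026 ≥ f_y/E_s = 0.0025, so compression steel does yield.
M_n = (A_s − A'_s) f_y (d − a/2) + A'_s f_y (d − d') = [1920000 × (645 − 116.4) + 595000 × (645 − 41)] × 10⁻⁶ = 1014.91 + 359.38 = 1374.29 kN·m.

M_n ≈ 1370 kN·m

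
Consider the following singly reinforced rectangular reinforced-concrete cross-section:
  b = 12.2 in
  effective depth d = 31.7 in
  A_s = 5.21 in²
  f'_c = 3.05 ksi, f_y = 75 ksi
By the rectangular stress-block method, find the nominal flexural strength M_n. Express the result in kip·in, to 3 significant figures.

T = A_s f_y = 5.21 × 75 = 390.75 kips.
a = T/(0.85 f'_c b) = 390.75/(0.85 × 3.05 × 12.2) = 12.354 in.
M_n = T(d − a/2) = 390.75 × (31.7 − 6.177) = 9973.1 kip·in.

M_n ≈ 9970 kip·in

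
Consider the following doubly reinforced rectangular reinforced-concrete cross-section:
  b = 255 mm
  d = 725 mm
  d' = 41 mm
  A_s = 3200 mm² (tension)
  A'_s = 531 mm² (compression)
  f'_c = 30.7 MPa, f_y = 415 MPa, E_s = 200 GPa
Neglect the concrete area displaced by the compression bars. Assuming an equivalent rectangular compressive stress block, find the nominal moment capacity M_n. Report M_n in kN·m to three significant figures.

Assume both tension and compression steel yield.
Net tension couple steel: A_s − A'_s = 2669 mm².
a = (A_s − A'_s) f_y / (0.85 f'_c b) = 1107635/(0.85 × 30.7 × 255) = 166.46 mm.
c = a/β₁ = 166.46/0.831 = 200.31 mm; ε'_s = 0.003(c − d')/c = 0.0024 ≥ f_y/E_s = 0.0021, so compression steel does yield.
M_n = (A_s − A'_s) f_y (d − a/2) + A'_s f_y (d − d') = [1107635 × (725 − 83.23) + 220365 × (725 − 41)] × 10⁻⁶ = 710.85 + 150.73 = 861.58 kN·m.

M_n ≈ 862 kN·m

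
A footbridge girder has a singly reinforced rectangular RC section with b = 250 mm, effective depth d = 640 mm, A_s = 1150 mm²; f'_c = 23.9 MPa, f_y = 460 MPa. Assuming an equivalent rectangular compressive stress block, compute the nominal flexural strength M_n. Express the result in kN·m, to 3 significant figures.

M_n ≈ 311 kN·m

T = A_s f_y = 1150 × 460 = 529000 N = 529 kN.
From C = T: a = T/(0.85 f'_c b) = 529000/(0.85 × 23.9 × 250) = 104.16 mm.
M_n = T(d − a/2) = 529 kN × (640 − 52.08) mm = 311.01 kN·m.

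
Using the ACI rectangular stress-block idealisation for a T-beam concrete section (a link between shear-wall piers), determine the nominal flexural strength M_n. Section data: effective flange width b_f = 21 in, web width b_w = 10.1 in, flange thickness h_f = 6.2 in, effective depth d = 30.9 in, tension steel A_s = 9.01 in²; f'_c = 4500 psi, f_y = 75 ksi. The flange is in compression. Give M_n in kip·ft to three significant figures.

M_n ≈ 1490 kip·ft

Tension: T = A_s f_y = 9.01 × 75 = 675.75 kips.
Try a within the flange: a = T/(0.85 f'_c b_f) = 675.75/(0.85 × 4.5 × 21) = 8.413 in.
a = 8.413 > h_f = 6.2 in: the block extends into the web. Split into flange-overhang and web parts.
C_f = 0.85 f'_c (b_f − b_w) h_f = 0.85 × 4.5 × (21 − 10.1) × 6.2 = 258.5 kips.
Remaining web compression depth: a_w = (T − C_f)/(0.85 f'_c b_w) = (675.75 − 258.5)/(0.85 × 4.5 × 10.1) = 10.800 in.
M_n = C_f(d − h_f/2) + (T − C_f)(d − a_w/2) = 258.5 × (30.9 − 3.1) + 417.25 × (30.9 − 5.4) = 7186.3 + 10639.9 = 17826.2 kip·in.
M_n = 17826.2/12 = 1485.52 kip·ft.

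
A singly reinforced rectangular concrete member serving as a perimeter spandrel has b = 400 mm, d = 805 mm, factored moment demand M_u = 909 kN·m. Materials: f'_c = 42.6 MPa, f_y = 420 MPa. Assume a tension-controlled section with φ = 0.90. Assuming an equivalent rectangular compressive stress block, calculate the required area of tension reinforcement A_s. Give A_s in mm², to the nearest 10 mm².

A_s ≈ 3170 mm²

M_n = M_u/φ = 909/0.90 = 1010 kN·m.
With M_n = 0.85 f'_c a b (d − a/2), solve the quadratic for a:
a = d − √(d² − 2M_n/(0.85 f'_c b)) = 805 − √(805² − 2 × 1010×10⁶/(0.85 × 42.6 × 400)) = 91.87 mm.
A_s = 0.85 f'_c a b / f_y = 0.85 × 42.6 × 91.87 × 400 / 420 = 3168.2 mm².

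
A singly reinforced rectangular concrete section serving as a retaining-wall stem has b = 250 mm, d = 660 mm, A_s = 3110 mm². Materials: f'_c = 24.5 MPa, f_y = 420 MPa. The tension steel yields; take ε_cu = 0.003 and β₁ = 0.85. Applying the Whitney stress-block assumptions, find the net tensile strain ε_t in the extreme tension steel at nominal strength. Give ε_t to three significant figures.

ε_t ≈ 0.00371

a = A_s f_y/(0.85 f'_c b) = 250.89 mm.
β₁ = 0.85, so c = a/β₁ = 250.89/0.85 = 295.16 mm.
From the linear strain diagram with ε_cu = 0.003: ε_t = 0.003 (d − c)/c = 0.003 × (660 − 295.16)/295.16 = 0.00371.
ε_t < 0.004 — the section is over-reinforced for flexure under ACI limits.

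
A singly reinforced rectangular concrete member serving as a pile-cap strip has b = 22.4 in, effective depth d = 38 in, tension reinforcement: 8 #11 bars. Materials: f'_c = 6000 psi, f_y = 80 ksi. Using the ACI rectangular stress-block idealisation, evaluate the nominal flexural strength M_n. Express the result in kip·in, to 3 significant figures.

M_n ≈ 33600 kip·in

A_s = 8 × 1.56 = 12.48 in².
T = A_s f_y = 12.48 × 80 = 998.4 kips.
a = T/(0.85 f'_c b) = 998.4/(0.85 × 6 × 22.4) = 8.739 in.
M_n = T(d − a/2) = 998.4 × (38 − 4.3695) = 33576.7 kip·in.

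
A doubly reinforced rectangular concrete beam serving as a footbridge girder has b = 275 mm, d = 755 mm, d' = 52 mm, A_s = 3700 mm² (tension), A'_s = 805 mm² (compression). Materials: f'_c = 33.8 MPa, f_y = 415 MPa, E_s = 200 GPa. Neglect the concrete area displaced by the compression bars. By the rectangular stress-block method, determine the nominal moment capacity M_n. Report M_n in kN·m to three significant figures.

Assume both tension and compression steel yield.
Net tension couple steel: A_s − A'_s = 2895 mm².
a = (A_s − A'_s) f_y / (0.85 f'_c b) = 1201425/(0.85 × 33.8 × 275) = 152.06 mm.
c = a/β₁ = 152.06/0.809 = 187.96 mm; ε'_s = 0.003(c − d')/c = 0.0022 ≥ f_y/E_s = 0.0021, so compression steel does yield.
M_n = (A_s − A'_s) f_y (d − a/2) + A'_s f_y (d − d') = [1201425 × (755 − 76.03) + 334075 × (755 − 52)] × 10⁻⁶ = 815.73 + 234.85 = 1050.58 kN·m.

M_n ≈ 1050 kN·m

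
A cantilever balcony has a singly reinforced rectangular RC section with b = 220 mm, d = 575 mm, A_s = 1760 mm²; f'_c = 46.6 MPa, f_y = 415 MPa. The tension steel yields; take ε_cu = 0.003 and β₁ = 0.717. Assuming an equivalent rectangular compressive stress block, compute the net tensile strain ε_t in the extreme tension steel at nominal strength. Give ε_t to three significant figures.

ε_t ≈ 0.0118

a = A_s f_y/(0.85 f'_c b) = 83.82 mm.
β₁ = 0.717, so c = a/β₁ = 83.82/0.717 = 116.90 mm.
From the linear strain diagram with ε_cu = 0.003: ε_t = 0.003 (d − c)/c = 0.003 × (575 − 116.90)/116.90 = 0.0118.
Since ε_t ≥ 0.005, the section is tension-controlled.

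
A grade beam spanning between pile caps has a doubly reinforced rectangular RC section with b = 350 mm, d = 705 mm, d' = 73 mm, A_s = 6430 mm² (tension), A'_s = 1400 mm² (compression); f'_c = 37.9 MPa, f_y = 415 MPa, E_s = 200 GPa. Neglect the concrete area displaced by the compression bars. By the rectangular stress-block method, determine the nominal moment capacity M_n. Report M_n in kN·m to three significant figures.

M_n ≈ 1650 kN·m

Assume both tension and compression steel yield.
Net tension couple steel: A_s − A'_s = 5030 mm².
a = (A_s − A'_s) f_y / (0.85 f'_c b) = 2087450/(0.85 × 37.9 × 350) = 185.14 mm.
c = a/β₁ = 185.14/0.779 = 237.66 mm; ε'_s = 0.003(c − d')/c = 0.0021 ≥ f_y/E_s = 0.0021, so compression steel does yield.
M_n = (A_s − A'_s) f_y (d − a/2) + A'_s f_y (d − d') = [2087450 × (705 − 92.57) + 581000 × (705 − 73)] × 10⁻⁶ = 1278.42 + 367.19 = 1645.61 kN·m.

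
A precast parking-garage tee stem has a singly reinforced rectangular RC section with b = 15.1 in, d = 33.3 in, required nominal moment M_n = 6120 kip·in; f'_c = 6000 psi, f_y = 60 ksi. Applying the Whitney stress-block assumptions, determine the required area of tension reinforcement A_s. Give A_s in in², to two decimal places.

A_s ≈ 3.18 in²

From M_n = 0.85 f'_c a b (d − a/2):
a = d − √(d² − 2M_n/(0.85 f'_c b)) = 33.3 − √(33.3² − 2 × 6120/(0.85 × 6 × 15.1)) = 2.479 in.
A_s = 0.85 f'_c a b / f_y = 0.85 × 6 × 2.479 × 15.1 / 60 = 3.182 in².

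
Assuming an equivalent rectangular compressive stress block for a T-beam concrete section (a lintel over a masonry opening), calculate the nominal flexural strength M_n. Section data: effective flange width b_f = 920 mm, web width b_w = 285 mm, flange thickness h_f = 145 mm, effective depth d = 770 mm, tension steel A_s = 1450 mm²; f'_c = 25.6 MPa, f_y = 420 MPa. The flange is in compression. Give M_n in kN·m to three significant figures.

M_n ≈ 460 kN·m

Tension: T = A_s f_y = 1450 × 420 = 609000 N.
Try a within the flange: a = T/(0.85 f'_c b_f) = 609000/(0.85 × 25.6 × 920) = 30.42 mm.
Since a = 30.42 ≤ h_f = 145 mm, the stress block lies entirely in the flange; analyse as a rectangular beam of width b_f.
M_n = T(d − a/2) = 609000 × (770 − 15.21) = 459.67 × 10⁶ N·mm.
M_n = 459.67 kN·m.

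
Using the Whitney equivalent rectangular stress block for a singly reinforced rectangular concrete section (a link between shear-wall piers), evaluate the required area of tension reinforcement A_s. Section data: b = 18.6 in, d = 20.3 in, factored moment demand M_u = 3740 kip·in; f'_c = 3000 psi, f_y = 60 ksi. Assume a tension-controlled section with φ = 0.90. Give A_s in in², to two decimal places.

A_s ≈ 3.88 in²

M_n = M_u/φ = 3740/0.90 = 4155.56 kip·in.
From M_n = 0.85 f'_c a b (d − a/2):
a = d − √(d² − 2M_n/(0.85 f'_c b)) = 20.3 − √(20.3² − 2 × 4155.56/(0.85 × 3 × 18.6)) = 4.910 in.
A_s = 0.85 f'_c a b / f_y = 0.85 × 3 × 4.910 × 18.6 / 60 = 3.881 in².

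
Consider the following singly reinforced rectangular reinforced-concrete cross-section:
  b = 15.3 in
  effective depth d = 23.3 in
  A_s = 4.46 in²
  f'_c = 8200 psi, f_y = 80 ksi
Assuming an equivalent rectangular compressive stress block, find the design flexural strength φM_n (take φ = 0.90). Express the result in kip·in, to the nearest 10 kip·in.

T = A_s f_y = 4.46 × 80 = 356.8 kips.
a = T/(0.85 f'_c b) = 356.8/(0.85 × 8.2 × 15.3) = 3.346 in.
M_n = T(d − a/2) = 356.8 × (23.3 − 1.673) = 7716.5 kip·in.
φM_n = 0.90 × 7716.5 = 6944.9 kip·in.

φM_n ≈ 6940 kip·in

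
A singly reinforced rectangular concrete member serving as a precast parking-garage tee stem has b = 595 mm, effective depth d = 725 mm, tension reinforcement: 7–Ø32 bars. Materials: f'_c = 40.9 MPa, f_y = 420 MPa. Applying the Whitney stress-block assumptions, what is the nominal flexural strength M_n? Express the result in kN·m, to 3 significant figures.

A_s = 7 × 804 = 5628 mm².
T = A_s f_y = 5628 × 420 = 2363760 N = 2363.76 kN.
From C = T: a = T/(0.85 f'_c b) = 2363760/(0.85 × 40.9 × 595) = 114.27 mm.
M_n = T(d − a/2) = 2363.76 kN × (725 − 57.135) mm = 1578.67 kN·m.

M_n ≈ 1580 kN·m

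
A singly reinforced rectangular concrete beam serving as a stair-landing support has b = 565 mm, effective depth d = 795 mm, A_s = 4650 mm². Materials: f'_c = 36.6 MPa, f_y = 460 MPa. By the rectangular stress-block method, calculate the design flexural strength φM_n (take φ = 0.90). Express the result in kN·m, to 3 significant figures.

T = A_s f_y = 4650 × 460 = 2139000 N = 2139 kN.
From C = T: a = T/(0.85 f'_c b) = 2139000/(0.85 × 36.6 × 565) = 121.69 mm.
M_n = T(d − a/2) = 2139 kN × (795 − 60.845) mm = 1570.36 kN·m.
φM_n = 0.90 × 1570.36 = 1413.32 kN·m.

φM_n ≈ 1410 kN·m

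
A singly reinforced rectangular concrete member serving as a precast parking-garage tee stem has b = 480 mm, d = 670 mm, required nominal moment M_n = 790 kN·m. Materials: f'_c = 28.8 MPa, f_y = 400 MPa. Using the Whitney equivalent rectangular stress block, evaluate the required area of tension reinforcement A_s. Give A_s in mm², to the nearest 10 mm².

With M_n = 0.85 f'_c a b (d − a/2), solve the quadratic for a:
a = d − √(d² − 2M_n/(0.85 f'_c b)) = 670 − √(670² − 2 × 790×10⁶/(0.85 × 28.8 × 480)) = 109.25 mm.
A_s = 0.85 f'_c a b / f_y = 0.85 × 28.8 × 109.25 × 480 / 400 = 3209.3 mm².

A_s ≈ 3210 mm²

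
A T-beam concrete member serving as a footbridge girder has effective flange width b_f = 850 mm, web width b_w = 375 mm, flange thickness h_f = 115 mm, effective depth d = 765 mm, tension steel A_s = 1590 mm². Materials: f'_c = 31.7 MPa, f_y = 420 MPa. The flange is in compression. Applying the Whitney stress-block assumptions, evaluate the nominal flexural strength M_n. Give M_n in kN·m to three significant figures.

M_n ≈ 501 kN·m

Tension: T = A_s f_y = 1590 × 420 = 667800 N.
Try a within the flange: a = T/(0.85 f'_c b_f) = 667800/(0.85 × 31.7 × 850) = 29.16 mm.
Since a = 29.16 ≤ h_f = 115 mm, the stress block lies entirely in the flange; analyse as a rectangular beam of width b_f.
M_n = T(d − a/2) = 667800 × (765 − 14.58) = 501.13 × 10⁶ N·mm.
M_n = 501.13 kN·m.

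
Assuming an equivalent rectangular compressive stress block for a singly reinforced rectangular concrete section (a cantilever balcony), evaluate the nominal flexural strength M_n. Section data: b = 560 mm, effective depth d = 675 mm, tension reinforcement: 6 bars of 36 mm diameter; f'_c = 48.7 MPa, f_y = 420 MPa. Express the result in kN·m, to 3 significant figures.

A_s = 6 × 1018 = 6108 mm².
T = A_s f_y = 6108 × 420 = 2565360 N = 2565.36 kN.
From C = T: a = T/(0.85 f'_c b) = 2565360/(0.85 × 48.7 × 560) = 110.67 mm.
M_n = T(d − a/2) = 2565.36 kN × (675 − 55.335) mm = 1589.66 kN·m.

M_n ≈ 1590 kN·m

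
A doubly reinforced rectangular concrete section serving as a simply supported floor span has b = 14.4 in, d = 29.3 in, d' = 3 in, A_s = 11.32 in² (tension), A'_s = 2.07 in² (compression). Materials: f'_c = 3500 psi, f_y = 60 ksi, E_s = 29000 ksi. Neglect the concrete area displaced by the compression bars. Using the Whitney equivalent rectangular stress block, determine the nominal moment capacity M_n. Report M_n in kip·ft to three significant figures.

M_n ≈ 1330 kip·ft

Assume both steels yield.
a = (A_s − A'_s) f_y/(0.85 f'_c b) = (11.32 − 2.07) × 60/(0.85 × 3.5 × 14.4) = 12.955 in.
c = a/β₁ = 12.955/0.85 = 15.241 in; ε'_s = 0.003(c − d')/c = 0.0024 ≥ ε_y = 0.0021, so the compression steel yields.
M_n = (A_s − A'_s) f_y (d − a/2) + A'_s f_y (d − d') = 555 × (29.3 − 6.4775) + 124.2 × (29.3 − 3) = 12666.5 + 3266.5 = 15933.0 kip·in = 15933.0/12 = 1327.75 kip·ft.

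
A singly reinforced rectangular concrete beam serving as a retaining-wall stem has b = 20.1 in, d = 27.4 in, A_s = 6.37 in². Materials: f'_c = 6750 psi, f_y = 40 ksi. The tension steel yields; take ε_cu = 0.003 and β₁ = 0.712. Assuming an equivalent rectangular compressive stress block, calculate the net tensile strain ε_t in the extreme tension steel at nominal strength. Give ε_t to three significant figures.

a = A_s f_y/(0.85 f'_c b) = 2.209 in.
β₁ = 0.712, so c = a/β₁ = 2.209/0.712 = 3.103 in.
From the linear strain diagram with ε_cu = 0.003: ε_t = 0.003 (d − c)/c = 0.003 × (27.4 − 3.103)/3.103 = 0.0235.
Since ε_t ≥ 0.005, the section is tension-controlled.

ε_t ≈ 0.0235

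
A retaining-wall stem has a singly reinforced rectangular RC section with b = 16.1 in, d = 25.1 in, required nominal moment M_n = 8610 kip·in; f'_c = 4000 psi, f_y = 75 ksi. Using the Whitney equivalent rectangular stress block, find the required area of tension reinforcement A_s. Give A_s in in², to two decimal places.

A_s ≈ 5.36 in²

From M_n = 0.85 f'_c a b (d − a/2):
a = d − √(d² − 2M_n/(0.85 f'_c b)) = 25.1 − √(25.1² − 2 × 8610/(0.85 × 4 × 16.1)) = 7.340 in.
A_s = 0.85 f'_c a b / f_y = 0.85 × 4 × 7.340 × 16.1 / 75 = 5.357 in².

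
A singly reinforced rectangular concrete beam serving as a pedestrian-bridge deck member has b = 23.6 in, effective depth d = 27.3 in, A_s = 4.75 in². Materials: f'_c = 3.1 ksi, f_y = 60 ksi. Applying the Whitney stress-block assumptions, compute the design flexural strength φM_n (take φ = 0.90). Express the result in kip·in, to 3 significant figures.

T = A_s f_y = 4.75 × 60 = 285 kips.
a = T/(0.85 f'_c b) = 285/(0.85 × 3.1 × 23.6) = 4.583 in.
M_n = T(d − a/2) = 285 × (27.3 − 2.2915) = 7127.4 kip·in.
φM_n = 0.90 × 7127.4 = 6414.7 kip·in.

φM_n ≈ 6410 kip·in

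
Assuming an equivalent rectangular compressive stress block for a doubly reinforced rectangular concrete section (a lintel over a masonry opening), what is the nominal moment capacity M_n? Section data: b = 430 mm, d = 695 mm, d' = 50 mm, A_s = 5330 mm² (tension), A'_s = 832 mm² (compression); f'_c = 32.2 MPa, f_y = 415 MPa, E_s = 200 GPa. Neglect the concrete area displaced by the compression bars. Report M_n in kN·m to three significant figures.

M_n ≈ 1370 kN·m

Assume both tension and compression steel yield.
Net tension couple steel: A_s − A'_s = 4498 mm².
a = (A_s − A'_s) f_y / (0.85 f'_c b) = 1866670/(0.85 × 32.2 × 430) = 158.61 mm.
c = a/β₁ = 158.61/0.82 = 193.43 mm; ε'_s = 0.003(c − d')/c = 0.0022 ≥ f_y/E_s = 0.0021, so compression steel does yield.
M_n = (A_s − A'_s) f_y (d − a/2) + A'_s f_y (d − d') = [1866670 × (695 − 79.305) + 345280 × (695 − 50)] × 10⁻⁶ = 1149.30 + 222.71 = 1372.01 kN·m.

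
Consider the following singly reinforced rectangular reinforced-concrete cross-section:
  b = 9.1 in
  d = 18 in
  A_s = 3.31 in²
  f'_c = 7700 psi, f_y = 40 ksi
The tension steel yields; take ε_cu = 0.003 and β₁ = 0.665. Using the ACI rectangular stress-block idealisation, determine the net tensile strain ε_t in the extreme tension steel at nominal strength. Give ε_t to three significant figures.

ε_t ≈ 0.0132

a = A_s f_y/(0.85 f'_c b) = 2.223 in.
β₁ = 0.665, so c = a/β₁ = 2.223/0.665 = 3.343 in.
From the linear strain diagram with ε_cu = 0.003: ε_t = 0.003 (d − c)/c = 0.003 × (18 − 3.343)/3.343 = 0.0132.
Since ε_t ≥ 0.005, the section is tension-controlled.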